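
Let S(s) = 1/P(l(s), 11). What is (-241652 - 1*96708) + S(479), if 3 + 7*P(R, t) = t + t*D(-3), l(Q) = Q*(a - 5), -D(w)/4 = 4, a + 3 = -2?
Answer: -8120641/24 ≈ -3.3836e+5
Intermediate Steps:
a = -5 (a = -3 - 2 = -5)
D(w) = -16 (D(w) = -4*4 = -16)
l(Q) = -10*Q (l(Q) = Q*(-5 - 5) = Q*(-10) = -10*Q)
P(R, t) = -3/7 - 15*t/7 (P(R, t) = -3/7 + (t + t*(-16))/7 = -3/7 + (t - 16*t)/7 = -3/7 + (-15*t)/7 = -3/7 - 15*t/7)
S(s) = -1/24 (S(s) = 1/(-3/7 - 15/7*11) = 1/(-3/7 - 165/7) = 1/(-24) = -1/24)
(-241652 - 1*96708) + S(479) = (-241652 - 1*96708) - 1/24 = (-241652 - 96708) - 1/24 = -338360 - 1/24 = -8120641/24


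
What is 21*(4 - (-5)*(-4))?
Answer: -336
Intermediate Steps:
21*(4 - (-5)*(-4)) = 21*(4 - 1*20) = 21*(4 - 20) = 21*(-16) = -336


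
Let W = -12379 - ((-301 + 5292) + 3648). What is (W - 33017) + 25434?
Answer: -28601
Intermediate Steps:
W = -21018 (W = -12379 - (4991 + 3648) = -12379 - 1*8639 = -12379 - 8639 = -21018)
(W - 33017) + 25434 = (-21018 - 33017) + 25434 = -54035 + 25434 = -28601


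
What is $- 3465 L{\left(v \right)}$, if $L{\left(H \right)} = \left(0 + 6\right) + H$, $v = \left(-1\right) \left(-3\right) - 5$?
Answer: $-13860$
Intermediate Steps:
$v = -2$ ($v = 3 - 5 = -2$)
$L{\left(H \right)} = 6 + H$
$- 3465 L{\left(v \right)} = - 3465 \left(6 - 2\right) = \left(-3465\right) 4 = -13860$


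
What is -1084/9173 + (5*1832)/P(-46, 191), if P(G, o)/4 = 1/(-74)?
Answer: -1554457664/9173 ≈ -1.6946e+5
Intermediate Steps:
P(G, o) = -2/37 (P(G, o) = 4/(-74) = 4*(-1/74) = -2/37)
-1084/9173 + (5*1832)/P(-46, 191) = -1084/9173 + (5*1832)/(-2/37) = -1084*1/9173 + 9160*(-37/2) = -1084/9173 - 169460 = -1554457664/9173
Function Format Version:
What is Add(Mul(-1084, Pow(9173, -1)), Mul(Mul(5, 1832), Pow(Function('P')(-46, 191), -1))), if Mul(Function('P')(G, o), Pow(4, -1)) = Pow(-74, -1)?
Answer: Rational(-1554457664, 9173) ≈ -1.6946e+5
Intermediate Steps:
Function('P')(G, o) = Rational(-2, 37) (Function('P')(G, o) = Mul(4, Pow(-74, -1)) = Mul(4, Rational(-1, 74)) = Rational(-2, 37))
Add(Mul(-1084, Pow(9173, -1)), Mul(Mul(5, 1832), Pow(Function('P')(-46, 191), -1))) = Add(Mul(-1084, Pow(9173, -1)), Mul(Mul(5, 1832), Pow(Rational(-2, 37), -1))) = Add(Mul(-1084, Rational(1, 9173)), Mul(9160, Rational(-37, 2))) = Add(Rational(-1084, 9173), -169460) = Rational(-1554457664, 9173)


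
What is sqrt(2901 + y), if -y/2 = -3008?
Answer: sqrt(8917) ≈ 94.430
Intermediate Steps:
y = 6016 (y = -2*(-3008) = 6016)
sqrt(2901 + y) = sqrt(2901 + 6016) = sqrt(8917)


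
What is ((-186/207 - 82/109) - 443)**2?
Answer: 11183800719961/56565441 ≈ 1.9771e+5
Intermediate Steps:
((-186/207 - 82/109) - 443)**2 = ((-186*1/207 - 82*1/109) - 443)**2 = ((-62/69 - 82/109) - 443)**2 = (-12416/7521 - 443)**2 = (-3344219/7521)**2 = 11183800719961/56565441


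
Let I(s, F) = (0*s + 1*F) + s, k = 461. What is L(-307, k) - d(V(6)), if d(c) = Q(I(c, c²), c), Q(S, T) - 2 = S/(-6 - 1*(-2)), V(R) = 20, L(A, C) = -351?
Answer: -248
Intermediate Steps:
I(s, F) = F + s (I(s, F) = (0 + F) + s = F + s)
Q(S, T) = 2 - S/4 (Q(S, T) = 2 + S/(-6 - 1*(-2)) = 2 + S/(-6 + 2) = 2 + S/(-4) = 2 + S*(-¼) = 2 - S/4)
d(c) = 2 - c/4 - c²/4 (d(c) = 2 - (c² + c)/4 = 2 - (c + c²)/4 = 2 + (-c/4 - c²/4) = 2 - c/4 - c²/4)
L(-307, k) - d(V(6)) = -351 - (2 - ¼*20 - ¼*20²) = -351 - (2 - 5 - ¼*400) = -351 - (2 - 5 - 100) = -351 - 1*(-103) = -351 + 103 = -248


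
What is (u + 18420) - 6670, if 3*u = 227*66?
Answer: 16744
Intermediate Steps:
u = 4994 (u = (227*66)/3 = (1/3)*14982 = 4994)
(u + 18420) - 6670 = (4994 + 18420) - 6670 = 23414 - 6670 = 16744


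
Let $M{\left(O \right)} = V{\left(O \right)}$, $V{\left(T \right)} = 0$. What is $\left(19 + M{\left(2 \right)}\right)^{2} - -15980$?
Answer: $16341$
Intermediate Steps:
$M{\left(O \right)} = 0$
$\left(19 + M{\left(2 \right)}\right)^{2} - -15980 = \left(19 + 0\right)^{2} - -15980 = 19^{2} + 15980 = 361 + 15980 = 16341$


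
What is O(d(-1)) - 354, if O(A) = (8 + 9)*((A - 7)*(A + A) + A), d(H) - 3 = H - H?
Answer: -711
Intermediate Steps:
d(H) = 3 (d(H) = 3 + (H - H) = 3 + 0 = 3)
O(A) = 17*A + 34*A*(-7 + A) (O(A) = 17*((-7 + A)*(2*A) + A) = 17*(2*A*(-7 + A) + A) = 17*(A + 2*A*(-7 + A)) = 17*A + 34*A*(-7 + A))
O(d(-1)) - 354 = 17*3*(-13 + 2*3) - 354 = 17*3*(-13 + 6) - 354 = 17*3*(-7) - 354 = -357 - 354 = -711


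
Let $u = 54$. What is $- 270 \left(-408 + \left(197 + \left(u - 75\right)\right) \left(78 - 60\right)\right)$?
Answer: $-745200$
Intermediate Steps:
$- 270 \left(-408 + \left(197 + \left(u - 75\right)\right) \left(78 - 60\right)\right) = - 270 \left(-408 + \left(197 + \left(54 - 75\right)\right) \left(78 - 60\right)\right) = - 270 \left(-408 + \left(197 + \left(54 - 75\right)\right) 18\right) = - 270 \left(-408 + \left(197 - 21\right) 18\right) = - 270 \left(-408 + 176 \cdot 18\right) = - 270 \left(-408 + 3168\right) = \left(-270\right) 2760 = -745200$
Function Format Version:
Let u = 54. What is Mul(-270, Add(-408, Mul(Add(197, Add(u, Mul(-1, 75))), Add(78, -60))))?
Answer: -745200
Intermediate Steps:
Mul(-270, Add(-408, Mul(Add(197, Add(u, Mul(-1, 75))), Add(78, -60)))) = Mul(-270, Add(-408, Mul(Add(197, Add(54, Mul(-1, 75))), Add(78, -60)))) = Mul(-270, Add(-408, Mul(Add(197, Add(54, -75)), 18))) = Mul(-270, Add(-408, Mul(Add(197, -21), 18))) = Mul(-270, Add(-408, Mul(176, 18))) = Mul(-270, Add(-408, 3168)) = Mul(-270, 2760) = -745200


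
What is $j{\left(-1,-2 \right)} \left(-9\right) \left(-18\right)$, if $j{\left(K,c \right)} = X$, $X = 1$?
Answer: $162$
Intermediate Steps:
$j{\left(K,c \right)} = 1$
$j{\left(-1,-2 \right)} \left(-9\right) \left(-18\right) = 1 \left(-9\right) \left(-18\right) = \left(-9\right) \left(-18\right) = 162$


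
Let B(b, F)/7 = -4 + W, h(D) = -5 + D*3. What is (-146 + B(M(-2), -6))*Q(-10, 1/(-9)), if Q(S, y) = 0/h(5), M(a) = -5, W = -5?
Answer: 0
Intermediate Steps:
h(D) = -5 + 3*D
Q(S, y) = 0 (Q(S, y) = 0/(-5 + 3*5) = 0/(-5 + 15) = 0/10 = 0*(⅒) = 0)
B(b, F) = -63 (B(b, F) = 7*(-4 - 5) = 7*(-9) = -63)
(-146 + B(M(-2), -6))*Q(-10, 1/(-9)) = (-146 - 63)*0 = -209*0 = 0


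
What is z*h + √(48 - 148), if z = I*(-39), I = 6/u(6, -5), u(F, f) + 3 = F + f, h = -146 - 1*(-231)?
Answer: 9945 + 10*I ≈ 9945.0 + 10.0*I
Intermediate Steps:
h = 85 (h = -146 + 231 = 85)
u(F, f) = -3 + F + f (u(F, f) = -3 + (F + f) = -3 + F + f)
I = -3 (I = 6/(-3 + 6 - 5) = 6/(-2) = 6*(-½) = -3)
z = 117 (z = -3*(-39) = 117)
z*h + √(48 - 148) = 117*85 + √(48 - 148) = 9945 + √(-100) = 9945 + 10*I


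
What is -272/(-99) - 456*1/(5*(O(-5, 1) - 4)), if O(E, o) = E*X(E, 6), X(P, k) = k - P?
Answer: 125384/29205 ≈ 4.2932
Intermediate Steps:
O(E, o) = E*(6 - E)
-272/(-99) - 456*1/(5*(O(-5, 1) - 4)) = -272/(-99) - 456*1/(5*(-5*(6 - 1*(-5)) - 4)) = -272*(-1/99) - 456*1/(5*(-5*(6 + 5) - 4)) = 272/99 - 456*1/(5*(-5*11 - 4)) = 272/99 - 456*1/(5*(-55 - 4)) = 272/99 - 456/(5*(-59)) = 272/99 - 456/(-295) = 272/99 - 456*(-1/295) = 272/99 + 456/295 = 125384/29205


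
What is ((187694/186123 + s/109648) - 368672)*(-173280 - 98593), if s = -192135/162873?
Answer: 755468414154002993530709/7537221267312 ≈ 1.0023e+11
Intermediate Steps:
s = -64045/54291 (s = -192135*1/162873 = -64045/54291 ≈ -1.1797)
((187694/186123 + s/109648) - 368672)*(-173280 - 98593) = ((187694/186123 - 64045/54291/109648) - 368672)*(-173280 - 98593) = ((187694*(1/186123) - 64045/54291*1/109648) - 368672)*(-271873) = ((187694/186123 - 64045/5952899568) - 368672)*(-271873) = (7600759260331/7537221267312 - 368672)*(-271873) = -2778754838303189333/7537221267312*(-271873) = 755468414154002993530709/7537221267312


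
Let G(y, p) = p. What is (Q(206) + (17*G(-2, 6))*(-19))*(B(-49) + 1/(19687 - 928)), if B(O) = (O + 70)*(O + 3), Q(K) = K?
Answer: 31385906276/18759 ≈ 1.6731e+6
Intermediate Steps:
B(O) = (3 + O)*(70 + O) (B(O) = (70 + O)*(3 + O) = (3 + O)*(70 + O))
(Q(206) + (17*G(-2, 6))*(-19))*(B(-49) + 1/(19687 - 928)) = (206 + (17*6)*(-19))*((210 + (-49)² + 73*(-49)) + 1/(19687 - 928)) = (206 + 102*(-19))*((210 + 2401 - 3577) + 1/18759) = (206 - 1938)*(-966 + 1/18759) = -1732*(-18121193/18759) = 31385906276/18759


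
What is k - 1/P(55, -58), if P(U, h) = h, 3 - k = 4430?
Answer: -256765/58 ≈ -4427.0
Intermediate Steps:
k = -4427 (k = 3 - 1*4430 = 3 - 4430 = -4427)
k - 1/P(55, -58) = -4427 - 1/(-58) = -4427 - 1*(-1/58) = -4427 + 1/58 = -256765/58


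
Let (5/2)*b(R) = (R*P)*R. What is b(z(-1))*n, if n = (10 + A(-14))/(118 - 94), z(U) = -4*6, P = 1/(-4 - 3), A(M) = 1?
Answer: -528/35 ≈ -15.086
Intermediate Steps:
P = -⅐ (P = 1/(-7) = -⅐ ≈ -0.14286)
z(U) = -24
b(R) = -2*R²/35 (b(R) = 2*((R*(-⅐))*R)/5 = 2*((-R/7)*R)/5 = 2*(-R²/7)/5 = -2*R²/35)
n = 11/24 (n = (10 + 1)/(118 - 94) = 11/24 ≈ 0.45833)
b(z(-1))*n = -2/35*(-24)²*(11/24) = -2/35*576*(11/24) = -1152/35*11/24 = -528/35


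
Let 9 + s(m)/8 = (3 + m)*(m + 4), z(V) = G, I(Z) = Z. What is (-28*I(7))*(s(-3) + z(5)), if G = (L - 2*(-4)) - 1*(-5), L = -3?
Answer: 12152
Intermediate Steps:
G = 10 (G = (-3 - 2*(-4)) - 1*(-5) = (-3 + 8) + 5 = 5 + 5 = 10)
z(V) = 10
s(m) = -72 + 8*(3 + m)*(4 + m) (s(m) = -72 + 8*((3 + m)*(m + 4)) = -72 + 8*((3 + m)*(4 + m)) = -72 + 8*(3 + m)*(4 + m))
(-28*I(7))*(s(-3) + z(5)) = (-28*7)*((24 + 8*(-3)² + 56*(-3)) + 10) = -196*((24 + 8*9 - 168) + 10) = -196*((24 + 72 - 168) + 10) = -196*(-72 + 10) = -196*(-62) = 12152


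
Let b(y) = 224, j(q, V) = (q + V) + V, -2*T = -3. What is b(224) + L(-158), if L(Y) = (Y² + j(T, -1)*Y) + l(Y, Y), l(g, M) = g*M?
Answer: 50231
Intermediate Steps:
T = 3/2 (T = -½*(-3) = 3/2 ≈ 1.5000)
j(q, V) = q + 2*V (j(q, V) = (V + q) + V = q + 2*V)
l(g, M) = M*g
L(Y) = 2*Y² - Y/2 (L(Y) = (Y² + (3/2 + 2*(-1))*Y) + Y*Y = (Y² + (3/2 - 2)*Y) + Y² = (Y² - Y/2) + Y² = 2*Y² - Y/2)
b(224) + L(-158) = 224 + (½)*(-158)*(-1 + 4*(-158)) = 224 + (½)*(-158)*(-1 - 632) = 224 + (½)*(-158)*(-633) = 224 + 50007 = 50231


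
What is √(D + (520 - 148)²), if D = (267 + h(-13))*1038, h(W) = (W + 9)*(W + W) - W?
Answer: 12*√3729 ≈ 732.79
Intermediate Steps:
h(W) = -W + 2*W*(9 + W) (h(W) = (9 + W)*(2*W) - W = 2*W*(9 + W) - W = -W + 2*W*(9 + W))
D = 398592 (D = (267 - 13*(17 + 2*(-13)))*1038 = (267 - 13*(17 - 26))*1038 = (267 - 13*(-9))*1038 = (267 + 117)*1038 = 384*1038 = 398592)
√(D + (520 - 148)²) = √(398592 + (520 - 148)²) = √(398592 + 372²) = √(398592 + 138384) = √536976 = 12*√3729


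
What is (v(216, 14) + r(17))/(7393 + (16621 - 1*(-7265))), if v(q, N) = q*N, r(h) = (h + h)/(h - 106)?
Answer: 269102/2783831 ≈ 0.096666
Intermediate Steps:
r(h) = 2*h/(-106 + h) (r(h) = (2*h)/(-106 + h) = 2*h/(-106 + h))
v(q, N) = N*q
(v(216, 14) + r(17))/(7393 + (16621 - 1*(-7265))) = (14*216 + 2*17/(-106 + 17))/(7393 + (16621 - 1*(-7265))) = (3024 + 2*17/(-89))/(7393 + (16621 + 7265)) = (3024 + 2*17*(-1/89))/(7393 + 23886) = (3024 - 34/89)/31279 = (269102/89)*(1/31279) = 269102/2783831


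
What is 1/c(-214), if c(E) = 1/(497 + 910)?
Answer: 1407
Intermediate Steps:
c(E) = 1/1407
1/c(-214) = 1/(1/1407) = 1407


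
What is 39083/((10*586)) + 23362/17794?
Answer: 416172111/52136420 ≈ 7.9824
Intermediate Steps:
39083/((10*586)) + 23362/17794 = 39083/5860 + 23362*(1/17794) = 39083*(1/5860) + 11681/8897 = 39083/5860 + 11681/8897 = 416172111/52136420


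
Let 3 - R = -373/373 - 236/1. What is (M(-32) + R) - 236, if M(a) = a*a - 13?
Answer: 1015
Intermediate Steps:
R = 240 (R = 3 - (-373/373 - 236/1) = 3 - (-373*1/373 - 236*1) = 3 - (-1 - 236) = 3 - 1*(-237) = 3 + 237 = 240)
M(a) = -13 + a² (M(a) = a² - 13 = -13 + a²)
(M(-32) + R) - 236 = ((-13 + (-32)²) + 240) - 236 = ((-13 + 1024) + 240) - 236 = (1011 + 240) - 236 = 1251 - 236 = 1015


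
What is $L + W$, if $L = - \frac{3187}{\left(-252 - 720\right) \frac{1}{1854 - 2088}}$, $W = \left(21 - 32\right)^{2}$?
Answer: $- \frac{34897}{54} \approx -646.24$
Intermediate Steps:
$W = 121$ ($W = \left(-11\right)^{2} = 121$)
$L = - \frac{41431}{54}$ ($L = - \frac{3187}{\left(-972\right) \frac{1}{-234}} = - \frac{3187}{\left(-972\right) \left(- \frac{1}{234}\right)} = - \frac{3187}{\frac{54}{13}} = \left(-3187\right) \frac{13}{54} = - \frac{41431}{54} \approx -767.24$)
$L + W = - \frac{41431}{54} + 121 = - \frac{34897}{54}$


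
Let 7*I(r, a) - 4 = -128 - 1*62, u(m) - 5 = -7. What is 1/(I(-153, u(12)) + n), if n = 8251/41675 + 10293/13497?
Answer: -1312470775/33613466232 ≈ -0.039046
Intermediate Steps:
u(m) = -2 (u(m) = 5 - 7 = -2)
I(r, a) = -186/7 (I(r, a) = 4/7 + (-128 - 1*62)/7 = 4/7 + (-128 - 62)/7 = 4/7 + (⅐)*(-190) = 4/7 - 190/7 = -186/7)
n = 180108174/187495825 (n = 8251*(1/41675) + 10293*(1/13497) = 8251/41675 + 3431/4499 = 180108174/187495825 ≈ 0.96060)
1/(I(-153, u(12)) + n) = 1/(-186/7 + 180108174/187495825) = 1/(-33613466232/1312470775) = -1312470775/33613466232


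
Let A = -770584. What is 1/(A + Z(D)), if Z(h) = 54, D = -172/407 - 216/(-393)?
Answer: -1/770530 ≈ -1.2978e-6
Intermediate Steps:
D = 6772/53317 (D = -172*1/407 - 216*(-1/393) = -172/407 + 72/131 = 6772/53317 ≈ 0.12701)
1/(A + Z(D)) = 1/(-770584 + 54) = 1/(-770530) = -1/770530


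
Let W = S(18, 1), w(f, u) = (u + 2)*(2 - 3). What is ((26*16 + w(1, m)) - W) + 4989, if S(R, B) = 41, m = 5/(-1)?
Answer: 5367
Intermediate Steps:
m = -5 (m = 5*(-1) = -5)
w(f, u) = -2 - u (w(f, u) = (2 + u)*(-1) = -2 - u)
W = 41
((26*16 + w(1, m)) - W) + 4989 = ((26*16 + (-2 - 1*(-5))) - 1*41) + 4989 = ((416 + (-2 + 5)) - 41) + 4989 = ((416 + 3) - 41) + 4989 = (419 - 41) + 4989 = 378 + 4989 = 5367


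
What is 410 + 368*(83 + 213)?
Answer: 109338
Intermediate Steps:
410 + 368*(83 + 213) = 410 + 368*296 = 410 + 108928 = 109338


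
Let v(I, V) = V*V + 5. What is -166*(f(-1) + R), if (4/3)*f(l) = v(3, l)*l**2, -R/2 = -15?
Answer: -5727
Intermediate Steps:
R = 30 (R = -2*(-15) = 30)
v(I, V) = 5 + V**2 (v(I, V) = V**2 + 5 = 5 + V**2)
f(l) = 3*l**2*(5 + l**2)/4 (f(l) = 3*((5 + l**2)*l**2)/4 = 3*(l**2*(5 + l**2))/4 = 3*l**2*(5 + l**2)/4)
-166*(f(-1) + R) = -166*((3/4)*(-1)**2*(5 + (-1)**2) + 30) = -166*((3/4)*1*(5 + 1) + 30) = -166*((3/4)*1*6 + 30) = -166*(9/2 + 30) = -166*69/2 = -5727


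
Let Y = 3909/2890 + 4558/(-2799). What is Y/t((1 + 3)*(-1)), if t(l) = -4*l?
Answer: -2231329/129425760 ≈ -0.017240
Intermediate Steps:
Y = -2231329/8089110 (Y = 3909*(1/2890) + 4558*(-1/2799) = 3909/2890 - 4558/2799 = -2231329/8089110 ≈ -0.27584)
Y/t((1 + 3)*(-1)) = -2231329*1/(4*(1 + 3))/8089110 = -2231329/(8089110*((-16*(-1)))) = -2231329/(8089110*((-4*(-4)))) = -2231329/8089110/16 = -2231329/8089110*1/16 = -2231329/129425760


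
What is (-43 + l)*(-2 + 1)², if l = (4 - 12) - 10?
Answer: -61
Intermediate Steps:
l = -18 (l = -8 - 10 = -18)
(-43 + l)*(-2 + 1)² = (-43 - 18)*(-2 + 1)² = -61*(-1)² = -61*1 = -61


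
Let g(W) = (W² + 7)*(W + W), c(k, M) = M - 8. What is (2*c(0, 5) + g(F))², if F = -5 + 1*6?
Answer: 100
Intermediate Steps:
c(k, M) = -8 + M
F = 1 (F = -5 + 6 = 1)
g(W) = 2*W*(7 + W²) (g(W) = (7 + W²)*(2*W) = 2*W*(7 + W²))
(2*c(0, 5) + g(F))² = (2*(-8 + 5) + 2*1*(7 + 1²))² = (2*(-3) + 2*1*(7 + 1))² = (-6 + 2*1*8)² = (-6 + 16)² = 10² = 100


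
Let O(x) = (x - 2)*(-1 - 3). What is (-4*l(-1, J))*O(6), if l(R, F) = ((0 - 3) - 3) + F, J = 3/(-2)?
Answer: -480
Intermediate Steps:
O(x) = 8 - 4*x (O(x) = (-2 + x)*(-4) = 8 - 4*x)
J = -3/2 (J = -½*3 = -3/2 ≈ -1.5000)
l(R, F) = -6 + F (l(R, F) = (-3 - 3) + F = -6 + F)
(-4*l(-1, J))*O(6) = (-4*(-6 - 3/2))*(8 - 4*6) = (-4*(-15/2))*(8 - 24) = 30*(-16) = -480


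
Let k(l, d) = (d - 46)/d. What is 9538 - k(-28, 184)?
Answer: 38149/4 ≈ 9537.3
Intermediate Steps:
k(l, d) = (-46 + d)/d
9538 - k(-28, 184) = 9538 - (-46 + 184)/184 = 9538 - 138/184 = 9538 - 1*3/4 = 9538 - 3/4 = 38149/4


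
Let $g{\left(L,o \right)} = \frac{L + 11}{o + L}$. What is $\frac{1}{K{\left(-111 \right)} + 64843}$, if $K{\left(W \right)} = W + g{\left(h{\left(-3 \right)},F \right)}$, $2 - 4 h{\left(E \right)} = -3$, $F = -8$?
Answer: $\frac{27}{1747715} \approx 1.5449 \cdot 10^{-5}$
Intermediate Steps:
$h{\left(E \right)} = \frac{5}{4}$ ($h{\left(E \right)} = \frac{1}{2} - - \frac{3}{4} = \frac{1}{2} + \frac{3}{4} = \frac{5}{4}$)
$g{\left(L,o \right)} = \frac{11 + L}{L + o}$
$K{\left(W \right)} = - \frac{49}{27} + W$ ($K{\left(W \right)} = W + \frac{11 + \frac{5}{4}}{\frac{5}{4} - 8} = W + \frac{1}{- \frac{27}{4}} \cdot \frac{49}{4} = W - \frac{49}{27} = - \frac{49}{27} + W$)
$\frac{1}{K{\left(-111 \right)} + 64843} = \frac{1}{\left(- \frac{49}{27} - 111\right) + 64843} = \frac{1}{- \frac{3046}{27} + 64843} = \frac{1}{\frac{1747715}{27}} = \frac{27}{1747715}$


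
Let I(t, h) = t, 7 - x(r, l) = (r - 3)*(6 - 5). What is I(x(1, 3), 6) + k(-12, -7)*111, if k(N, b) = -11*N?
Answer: 14661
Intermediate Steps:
x(r, l) = 10 - r (x(r, l) = 7 - (r - 3)*(6 - 5) = 7 - (-3 + r) = 7 + (3 - r) = 10 - r)
I(x(1, 3), 6) + k(-12, -7)*111 = (10 - 1*1) - 11*(-12)*111 = (10 - 1) + 132*111 = 9 + 14652 = 14661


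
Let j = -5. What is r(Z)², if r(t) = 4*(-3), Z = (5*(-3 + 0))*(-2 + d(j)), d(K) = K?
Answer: 144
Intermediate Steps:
Z = 105 (Z = (5*(-3 + 0))*(-2 - 5) = (5*(-3))*(-7) = -15*(-7) = 105)
r(t) = -12
r(Z)² = (-12)² = 144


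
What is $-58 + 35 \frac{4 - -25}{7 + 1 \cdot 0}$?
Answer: $87$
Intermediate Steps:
$-58 + 35 \frac{4 - -25}{7 + 1 \cdot 0} = -58 + 35 \frac{4 + 25}{7 + 0} = -58 + 35 \cdot \frac{29}{7} = -58 + 145 = 87$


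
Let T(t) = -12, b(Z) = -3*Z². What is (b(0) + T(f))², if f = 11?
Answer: 144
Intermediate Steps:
(b(0) + T(f))² = (-3*0² - 12)² = (-3*0 - 12)² = (0 - 12)² = (-12)² = 144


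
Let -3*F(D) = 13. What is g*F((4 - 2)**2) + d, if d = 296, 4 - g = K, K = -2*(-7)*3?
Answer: 1382/3 ≈ 460.67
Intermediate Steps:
K = 42 (K = 14*3 = 42)
g = -38 (g = 4 - 1*42 = 4 - 42 = -38)
F(D) = -13/3 (F(D) = -1/3*13 = -13/3)
g*F((4 - 2)**2) + d = -38*(-13/3) + 296 = 494/3 + 296 = 1382/3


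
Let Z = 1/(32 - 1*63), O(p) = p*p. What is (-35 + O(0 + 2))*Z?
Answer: 1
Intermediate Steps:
O(p) = p²
Z = -1/31 (Z = 1/(32 - 63) = 1/(-31) = -1/31 ≈ -0.032258)
(-35 + O(0 + 2))*Z = (-35 + (0 + 2)²)*(-1/31) = (-35 + 2²)*(-1/31) = (-35 + 4)*(-1/31) = -31*(-1/31) = 1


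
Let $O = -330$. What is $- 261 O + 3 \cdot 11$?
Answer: $86163$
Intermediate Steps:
$- 261 O + 3 \cdot 11 = \left(-261\right) \left(-330\right) + 3 \cdot 11 = 86130 + 33 = 86163$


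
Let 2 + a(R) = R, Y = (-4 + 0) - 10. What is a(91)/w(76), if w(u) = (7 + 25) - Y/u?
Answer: 3382/1223 ≈ 2.7653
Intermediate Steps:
Y = -14 (Y = -4 - 10 = -14)
a(R) = -2 + R
w(u) = 32 + 14/u (w(u) = (7 + 25) - (-14)/u = 32 + 14/u)
a(91)/w(76) = (-2 + 91)/(32 + 14/76) = 89/(32 + 14*(1/76)) = 89/(32 + 7/38) = 89/(1223/38) = 89*(38/1223) = 3382/1223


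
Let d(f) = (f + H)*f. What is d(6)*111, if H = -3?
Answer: 1998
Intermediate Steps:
d(f) = f*(-3 + f) (d(f) = (f - 3)*f = (-3 + f)*f = f*(-3 + f))
d(6)*111 = (6*(-3 + 6))*111 = (6*3)*111 = 18*111 = 1998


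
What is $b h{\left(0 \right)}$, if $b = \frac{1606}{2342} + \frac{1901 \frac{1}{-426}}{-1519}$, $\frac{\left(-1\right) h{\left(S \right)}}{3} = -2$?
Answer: $\frac{521842553}{126291179} \approx 4.1321$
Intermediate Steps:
$h{\left(S \right)} = 6$ ($h{\left(S \right)} = \left(-3\right) \left(-2\right) = 6$)
$b = \frac{521842553}{757747074}$ ($b = 1606 \cdot \frac{1}{2342} + 1901 \left(- \frac{1}{426}\right) \left(- \frac{1}{1519}\right) = \frac{803}{1171} - - \frac{1901}{647094} = \frac{803}{1171} + \frac{1901}{647094} = \frac{521842553}{757747074} \approx 0.68868$)
$b h{\left(0 \right)} = \frac{521842553}{757747074} \cdot 6 = \frac{521842553}{126291179}$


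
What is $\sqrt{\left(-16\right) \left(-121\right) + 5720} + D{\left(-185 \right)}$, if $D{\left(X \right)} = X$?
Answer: $-185 + 2 \sqrt{1914} \approx -97.501$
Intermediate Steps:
$\sqrt{\left(-16\right) \left(-121\right) + 5720} + D{\left(-185 \right)} = \sqrt{\left(-16\right) \left(-121\right) + 5720} - 185 = \sqrt{1936 + 5720} - 185 = \sqrt{7656} - 185 = 2 \sqrt{1914} - 185 = -185 + 2 \sqrt{1914}$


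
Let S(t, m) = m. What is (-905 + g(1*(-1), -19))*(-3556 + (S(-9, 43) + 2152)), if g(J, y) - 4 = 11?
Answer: 1211290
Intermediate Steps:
g(J, y) = 15 (g(J, y) = 4 + 11 = 15)
(-905 + g(1*(-1), -19))*(-3556 + (S(-9, 43) + 2152)) = (-905 + 15)*(-3556 + (43 + 2152)) = -890*(-3556 + 2195) = -890*(-1361) = 1211290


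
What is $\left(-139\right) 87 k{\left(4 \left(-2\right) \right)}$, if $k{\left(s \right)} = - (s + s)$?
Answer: $-193488$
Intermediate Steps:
$k{\left(s \right)} = - 2 s$
$\left(-139\right) 87 k{\left(4 \left(-2\right) \right)} = \left(-139\right) 87 \left(- 2 \cdot 4 \left(-2\right)\right) = - 12093 \left(\left(-2\right) \left(-8\right)\right) = \left(-12093\right) 16 = -193488$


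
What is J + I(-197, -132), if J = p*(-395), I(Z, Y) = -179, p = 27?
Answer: -10844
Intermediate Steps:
J = -10665 (J = 27*(-395) = -10665)
J + I(-197, -132) = -10665 - 179 = -10844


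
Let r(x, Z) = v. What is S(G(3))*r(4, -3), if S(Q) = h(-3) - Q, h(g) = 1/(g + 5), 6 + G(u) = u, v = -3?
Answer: -21/2 ≈ -10.500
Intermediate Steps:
G(u) = -6 + u
h(g) = 1/(5 + g)
r(x, Z) = -3
S(Q) = 1/2 - Q (S(Q) = 1/(5 - 3) - Q = 1/2 - Q)
S(G(3))*r(4, -3) = (1/2 - (-6 + 3))*(-3) = (1/2 - 1*(-3))*(-3) = (1/2 + 3)*(-3) = (7/2)*(-3) = -21/2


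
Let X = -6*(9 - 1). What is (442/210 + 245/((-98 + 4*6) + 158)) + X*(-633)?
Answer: 4254463/140 ≈ 30389.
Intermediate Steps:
X = -48 (X = -6*8 = -48)
(442/210 + 245/((-98 + 4*6) + 158)) + X*(-633) = (442/210 + 245/((-98 + 4*6) + 158)) - 48*(-633) = (442*(1/210) + 245/((-98 + 24) + 158)) + 30384 = (221/105 + 245/(-74 + 158)) + 30384 = (221/105 + 245/84) + 30384 = (221/105 + 245*(1/84)) + 30384 = (221/105 + 35/12) + 30384 = 703/140 + 30384 = 4254463/140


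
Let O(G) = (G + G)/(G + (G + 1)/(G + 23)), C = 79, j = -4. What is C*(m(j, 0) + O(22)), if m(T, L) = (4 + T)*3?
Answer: 156420/1013 ≈ 154.41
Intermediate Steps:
O(G) = 2*G/(G + (1 + G)/(23 + G)) (O(G) = (2*G)/(G + (1 + G)/(23 + G)) = 2*G/(G + (1 + G)/(23 + G)))
m(T, L) = 12 + 3*T
C*(m(j, 0) + O(22)) = 79*((12 + 3*(-4)) + 2*22*(23 + 22)/(1 + 22**2 + 24*22)) = 79*((12 - 12) + 2*22*45/(1 + 484 + 528)) = 79*(0 + 2*22*45/1013) = 79*(0 + 2*22*(1/1013)*45) = 79*(0 + 1980/1013) = 79*(1980/1013) = 156420/1013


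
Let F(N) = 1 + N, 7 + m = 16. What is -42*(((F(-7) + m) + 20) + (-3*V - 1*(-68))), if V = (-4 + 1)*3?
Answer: -4956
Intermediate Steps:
m = 9 (m = -7 + 16 = 9)
V = -9 (V = -3*3 = -9)
-42*(((F(-7) + m) + 20) + (-3*V - 1*(-68))) = -42*((((1 - 7) + 9) + 20) + (-3*(-9) - 1*(-68))) = -42*(((-6 + 9) + 20) + (27 + 68)) = -42*((3 + 20) + 95) = -42*(23 + 95) = -42*118 = -4956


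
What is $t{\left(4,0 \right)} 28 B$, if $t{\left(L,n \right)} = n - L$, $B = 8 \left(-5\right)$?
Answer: $4480$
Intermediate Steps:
$B = -40$
$t{\left(4,0 \right)} 28 B = \left(0 - 4\right) 28 \left(-40\right) = \left(-4\right) 28 \left(-40\right) = \left(-112\right) \left(-40\right) = 4480$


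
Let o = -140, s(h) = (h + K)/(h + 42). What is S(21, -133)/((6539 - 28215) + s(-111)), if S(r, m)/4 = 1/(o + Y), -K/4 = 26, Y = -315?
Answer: 276/680420195 ≈ 4.0563e-7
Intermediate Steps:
K = -104 (K = -4*26 = -104)
s(h) = (-104 + h)/(42 + h) (s(h) = (h - 104)/(h + 42) = (-104 + h)/(42 + h))
S(r, m) = -4/455 (S(r, m) = 4/(-140 - 315) = 4/(-455) = 4*(-1/455) = -4/455)
S(21, -133)/((6539 - 28215) + s(-111)) = -4/(455*((6539 - 28215) + (-104 - 111)/(42 - 111))) = -4/(455*(-21676 - 215/(-69))) = -4/(455*(-21676 - 1/69*(-215))) = -4/(455*(-21676 + 215/69)) = -4/(455*(-1495429/69)) = -4/455*(-69/1495429) = 276/680420195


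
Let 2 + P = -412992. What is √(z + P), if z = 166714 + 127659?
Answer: I*√118621 ≈ 344.41*I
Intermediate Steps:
P = -412994 (P = -2 - 412992 = -412994)
z = 294373
√(z + P) = √(294373 - 412994) = √(-118621) = I*√118621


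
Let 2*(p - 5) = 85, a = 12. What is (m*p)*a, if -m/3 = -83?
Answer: 141930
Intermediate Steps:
m = 249 (m = -3*(-83) = 249)
p = 95/2 (p = 5 + (1/2)*85 = 5 + 85/2 = 95/2 ≈ 47.500)
(m*p)*a = (249*(95/2))*12 = (23655/2)*12 = 141930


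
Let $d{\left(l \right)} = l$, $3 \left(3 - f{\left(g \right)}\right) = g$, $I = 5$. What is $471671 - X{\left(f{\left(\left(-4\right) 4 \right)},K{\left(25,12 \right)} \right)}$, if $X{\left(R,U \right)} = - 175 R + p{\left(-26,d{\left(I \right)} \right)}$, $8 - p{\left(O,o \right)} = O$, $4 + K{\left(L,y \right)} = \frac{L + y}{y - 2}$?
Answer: $\frac{1419286}{3} \approx 4.731 \cdot 10^{5}$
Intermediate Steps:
$f{\left(g \right)} = 3 - \frac{g}{3}$
$K{\left(L,y \right)} = -4 + \frac{L + y}{-2 + y}$ ($K{\left(L,y \right)} = -4 + \frac{L + y}{y - 2} = -4 + \frac{L + y}{-2 + y}$)
$p{\left(O,o \right)} = 8 - O$
$X{\left(R,U \right)} = 34 - 175 R$ ($X{\left(R,U \right)} = - 175 R + \left(8 - -26\right) = - 175 R + \left(8 + 26\right) = - 175 R + 34 = 34 - 175 R$)
$471671 - X{\left(f{\left(\left(-4\right) 4 \right)},K{\left(25,12 \right)} \right)} = 471671 - \left(34 - 175 \left(3 - \frac{\left(-4\right) 4}{3}\right)\right) = 471671 - \left(34 - 175 \left(3 - - \frac{16}{3}\right)\right) = 471671 - \left(34 - 175 \left(3 + \frac{16}{3}\right)\right) = 471671 - \left(34 - \frac{4375}{3}\right) = 471671 - - \frac{4273}{3} = 471671 + \frac{4273}{3} = \frac{1419286}{3}$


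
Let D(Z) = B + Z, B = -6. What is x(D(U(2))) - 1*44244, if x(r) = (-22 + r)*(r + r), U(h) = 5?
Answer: -44198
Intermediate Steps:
D(Z) = -6 + Z
x(r) = 2*r*(-22 + r) (x(r) = (-22 + r)*(2*r) = 2*r*(-22 + r))
x(D(U(2))) - 1*44244 = 2*(-6 + 5)*(-22 + (-6 + 5)) - 1*44244 = 2*(-1)*(-22 - 1) - 44244 = 2*(-1)*(-23) - 44244 = 46 - 44244 = -44198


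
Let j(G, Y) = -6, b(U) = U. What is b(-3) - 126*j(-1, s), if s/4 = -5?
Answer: 753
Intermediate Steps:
s = -20 (s = 4*(-5) = -20)
b(-3) - 126*j(-1, s) = -3 - 126*(-6) = -3 + 756 = 753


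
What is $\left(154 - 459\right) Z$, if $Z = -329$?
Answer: $100345$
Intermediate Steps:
$\left(154 - 459\right) Z = \left(154 - 459\right) \left(-329\right) = \left(-305\right) \left(-329\right) = 100345$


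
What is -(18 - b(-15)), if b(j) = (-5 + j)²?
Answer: 382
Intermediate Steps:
-(18 - b(-15)) = -(18 - (-5 - 15)²) = -(18 - 1*(-20)²) = -(18 - 1*400) = -(18 - 400) = -1*(-382) = 382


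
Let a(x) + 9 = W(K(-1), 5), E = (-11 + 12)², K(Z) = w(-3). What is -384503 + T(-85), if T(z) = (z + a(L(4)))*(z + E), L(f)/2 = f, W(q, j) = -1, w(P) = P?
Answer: -376523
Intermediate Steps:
K(Z) = -3
L(f) = 2*f
E = 1 (E = 1² = 1)
a(x) = -10 (a(x) = -9 - 1 = -10)
T(z) = (1 + z)*(-10 + z) (T(z) = (z - 10)*(z + 1) = (-10 + z)*(1 + z) = (1 + z)*(-10 + z))
-384503 + T(-85) = -384503 + (-10 + (-85)² - 9*(-85)) = -384503 + (-10 + 7225 + 765) = -384503 + 7980 = -376523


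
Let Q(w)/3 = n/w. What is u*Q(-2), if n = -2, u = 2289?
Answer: 6867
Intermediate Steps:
Q(w) = -6/w (Q(w) = 3*(-2/w) = -6/w)
u*Q(-2) = 2289*(-6/(-2)) = 2289*(-6*(-1/2)) = 2289*3 = 6867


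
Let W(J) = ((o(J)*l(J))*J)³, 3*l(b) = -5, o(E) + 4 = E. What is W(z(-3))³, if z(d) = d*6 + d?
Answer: -300657801330089569091796875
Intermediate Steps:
o(E) = -4 + E
l(b) = -5/3 (l(b) = (⅓)*(-5) = -5/3)
z(d) = 7*d (z(d) = 6*d + d = 7*d)
W(J) = J³*(20/3 - 5*J/3)³ (W(J) = (((-4 + J)*(-5/3))*J)³ = ((20/3 - 5*J/3)*J)³ = (J*(20/3 - 5*J/3))³ = J³*(20/3 - 5*J/3)³)
W(z(-3))³ = (-125*(7*(-3))³*(-4 + 7*(-3))³/27)³ = (-125/27*(-21)³*(-4 - 21)³)³ = (-125/27*(-9261)*(-25)³)³ = (-125/27*(-9261)*(-15625))³ = (-669921875)³ = -300657801330089569091796875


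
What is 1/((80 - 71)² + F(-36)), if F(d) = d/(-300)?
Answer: 25/2028 ≈ 0.012327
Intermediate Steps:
F(d) = -d/300 (F(d) = d*(-1/300) = -d/300)
1/((80 - 71)² + F(-36)) = 1/((80 - 71)² - 1/300*(-36)) = 1/(9² + 3/25) = 1/(81 + 3/25) = 1/(2028/25) = 25/2028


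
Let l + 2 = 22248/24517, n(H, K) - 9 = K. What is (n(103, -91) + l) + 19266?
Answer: 470307342/24517 ≈ 19183.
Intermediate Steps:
n(H, K) = 9 + K
l = -26786/24517 (l = -2 + 22248/24517 = -26786/24517 ≈ -1.0925)
(n(103, -91) + l) + 19266 = ((9 - 91) - 26786/24517) + 19266 = (-82 - 26786/24517) + 19266 = -2037180/24517 + 19266 = 470307342/24517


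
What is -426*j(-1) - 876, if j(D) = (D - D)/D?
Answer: -876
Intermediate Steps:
j(D) = 0 (j(D) = 0/D = 0)
-426*j(-1) - 876 = -426*0 - 876 = 0 - 876 = -876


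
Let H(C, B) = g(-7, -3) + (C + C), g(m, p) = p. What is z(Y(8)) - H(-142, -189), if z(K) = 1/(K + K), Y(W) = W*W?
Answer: 36737/128 ≈ 287.01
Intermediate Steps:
Y(W) = W**2
H(C, B) = -3 + 2*C (H(C, B) = -3 + (C + C) = -3 + 2*C)
z(K) = 1/(2*K)
z(Y(8)) - H(-142, -189) = 1/(2*(8**2)) - (-3 + 2*(-142)) = (1/2)/64 - (-3 - 284) = (1/2)*(1/64) - 1*(-287) = 1/128 + 287 = 36737/128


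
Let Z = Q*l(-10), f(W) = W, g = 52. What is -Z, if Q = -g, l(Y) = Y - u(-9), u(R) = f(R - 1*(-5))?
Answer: -312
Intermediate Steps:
u(R) = 5 + R (u(R) = R - 1*(-5) = R + 5 = 5 + R)
l(Y) = 4 + Y (l(Y) = Y - (5 - 9) = Y - 1*(-4) = Y + 4 = 4 + Y)
Q = -52 (Q = -1*52 = -52)
Z = 312 (Z = -52*(4 - 10) = -52*(-6) = 312)
-Z = -1*312 = -312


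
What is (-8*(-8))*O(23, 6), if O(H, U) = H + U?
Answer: 1856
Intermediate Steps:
(-8*(-8))*O(23, 6) = (-8*(-8))*(23 + 6) = 64*29 = 1856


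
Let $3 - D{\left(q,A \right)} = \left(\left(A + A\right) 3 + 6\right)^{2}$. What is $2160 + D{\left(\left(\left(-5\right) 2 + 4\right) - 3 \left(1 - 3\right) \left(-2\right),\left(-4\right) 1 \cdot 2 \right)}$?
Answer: $399$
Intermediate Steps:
$D{\left(q,A \right)} = 3 - \left(6 + 6 A\right)^{2}$ ($D{\left(q,A \right)} = 3 - \left(\left(A + A\right) 3 + 6\right)^{2} = 3 - \left(2 A 3 + 6\right)^{2} = 3 - \left(6 A + 6\right)^{2} = 3 - \left(6 + 6 A\right)^{2}$)
$2160 + D{\left(\left(\left(-5\right) 2 + 4\right) - 3 \left(1 - 3\right) \left(-2\right),\left(-4\right) 1 \cdot 2 \right)} = 2160 + \left(3 - 36 \left(1 + \left(-4\right) 1 \cdot 2\right)^{2}\right) = 2160 + \left(3 - 36 \left(1 - 8\right)^{2}\right) = 2160 + \left(3 - 36 \left(-7\right)^{2}\right) = 2160 + \left(3 - 1764\right) = 2160 - 1761 = 399$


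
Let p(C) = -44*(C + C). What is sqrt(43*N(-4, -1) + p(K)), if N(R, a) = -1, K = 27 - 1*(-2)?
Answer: I*sqrt(2595) ≈ 50.941*I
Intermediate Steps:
K = 29 (K = 27 + 2 = 29)
p(C) = -88*C
sqrt(43*N(-4, -1) + p(K)) = sqrt(43*(-1) - 88*29) = sqrt(-43 - 2552) = sqrt(-2595) = I*sqrt(2595)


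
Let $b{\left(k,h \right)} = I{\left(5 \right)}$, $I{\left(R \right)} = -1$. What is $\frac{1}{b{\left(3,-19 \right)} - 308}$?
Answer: $- \frac{1}{309} \approx -0.0032362$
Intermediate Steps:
$b{\left(k,h \right)} = -1$
$\frac{1}{b{\left(3,-19 \right)} - 308} = \frac{1}{-1 - 308} = \frac{1}{-309} = - \frac{1}{309}$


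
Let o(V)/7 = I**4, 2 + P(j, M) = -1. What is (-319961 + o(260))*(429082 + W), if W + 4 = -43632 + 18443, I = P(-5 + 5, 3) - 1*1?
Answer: -128504959241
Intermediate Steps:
P(j, M) = -3 (P(j, M) = -2 - 1 = -3)
I = -4 (I = -3 - 1*1 = -3 - 1 = -4)
o(V) = 1792 (o(V) = 7*(-4)**4 = 7*256 = 1792)
W = -25193 (W = -4 + (-43632 + 18443) = -4 - 25189 = -25193)
(-319961 + o(260))*(429082 + W) = (-319961 + 1792)*(429082 - 25193) = -318169*403889 = -128504959241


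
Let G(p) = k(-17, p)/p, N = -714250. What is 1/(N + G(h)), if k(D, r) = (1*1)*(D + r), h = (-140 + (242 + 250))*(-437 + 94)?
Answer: -120736/86235567247 ≈ -1.4001e-6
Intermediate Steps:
h = -120736 (h = (-140 + 492)*(-343) = 352*(-343) = -120736)
k(D, r) = D + r (k(D, r) = 1*(D + r) = D + r)
G(p) = (-17 + p)/p
1/(N + G(h)) = 1/(-714250 + (-17 - 120736)/(-120736)) = 1/(-714250 - 1/120736*(-120753)) = 1/(-714250 + 120753/120736) = 1/(-86235567247/120736) = -120736/86235567247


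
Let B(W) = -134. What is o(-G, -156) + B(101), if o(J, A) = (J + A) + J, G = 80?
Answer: -450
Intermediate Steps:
o(J, A) = A + 2*J (o(J, A) = (A + J) + J = A + 2*J)
o(-G, -156) + B(101) = (-156 + 2*(-1*80)) - 134 = (-156 + 2*(-80)) - 134 = (-156 - 160) - 134 = -316 - 134 = -450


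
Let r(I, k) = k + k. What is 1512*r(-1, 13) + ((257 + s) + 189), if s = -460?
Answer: 39298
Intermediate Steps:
r(I, k) = 2*k
1512*r(-1, 13) + ((257 + s) + 189) = 1512*(2*13) + ((257 - 460) + 189) = 1512*26 + (-203 + 189) = 39312 - 14 = 39298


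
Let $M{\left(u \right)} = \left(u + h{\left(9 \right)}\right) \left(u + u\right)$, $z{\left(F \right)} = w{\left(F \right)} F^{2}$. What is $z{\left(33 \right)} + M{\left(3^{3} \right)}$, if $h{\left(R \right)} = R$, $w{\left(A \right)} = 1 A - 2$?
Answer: $35703$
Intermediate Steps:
$w{\left(A \right)} = -2 + A$ ($w{\left(A \right)} = A - 2 = -2 + A$)
$z{\left(F \right)} = F^{2} \left(-2 + F\right)$ ($z{\left(F \right)} = \left(-2 + F\right) F^{2} = F^{2} \left(-2 + F\right)$)
$M{\left(u \right)} = 2 u \left(9 + u\right)$ ($M{\left(u \right)} = \left(u + 9\right) \left(u + u\right) = \left(9 + u\right) 2 u = 2 u \left(9 + u\right)$)
$z{\left(33 \right)} + M{\left(3^{3} \right)} = 33^{2} \left(-2 + 33\right) + 2 \cdot 3^{3} \left(9 + 3^{3}\right) = 1089 \cdot 31 + 2 \cdot 27 \left(9 + 27\right) = 33759 + 2 \cdot 27 \cdot 36 = 33759 + 1944 = 35703$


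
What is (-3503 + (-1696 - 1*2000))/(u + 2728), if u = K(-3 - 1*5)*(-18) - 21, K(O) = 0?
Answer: -7199/2707 ≈ -2.6594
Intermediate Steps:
u = -21 (u = 0*(-18) - 21 = 0 - 21 = -21)
(-3503 + (-1696 - 1*2000))/(u + 2728) = (-3503 + (-1696 - 1*2000))/(-21 + 2728) = (-3503 + (-1696 - 2000))/2707 = (-3503 - 3696)*(1/2707) = -7199*1/2707 = -7199/2707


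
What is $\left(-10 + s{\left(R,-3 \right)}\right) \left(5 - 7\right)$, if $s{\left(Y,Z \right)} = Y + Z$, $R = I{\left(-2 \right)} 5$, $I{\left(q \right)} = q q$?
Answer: $-14$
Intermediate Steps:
$I{\left(q \right)} = q^{2}$
$R = 20$ ($R = \left(-2\right)^{2} \cdot 5 = 4 \cdot 5 = 20$)
$\left(-10 + s{\left(R,-3 \right)}\right) \left(5 - 7\right) = \left(-10 + \left(20 - 3\right)\right) \left(5 - 7\right) = \left(-10 + 17\right) \left(-2\right) = 7 \left(-2\right) = -14$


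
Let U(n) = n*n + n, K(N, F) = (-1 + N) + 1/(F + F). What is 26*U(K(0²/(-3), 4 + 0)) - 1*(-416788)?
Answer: 13337125/32 ≈ 4.1679e+5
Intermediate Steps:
K(N, F) = -1 + N + 1/(2*F) (K(N, F) = (-1 + N) + 1/(2*F) = -1 + N + 1/(2*F))
U(n) = n + n² (U(n) = n² + n = n + n²)
26*U(K(0²/(-3), 4 + 0)) - 1*(-416788) = 26*((-1 + 0²/(-3) + 1/(2*(4 + 0)))*(1 + (-1 + 0²/(-3) + 1/(2*(4 + 0))))) - 1*(-416788) = 26*((-1 + 0*(-⅓) + (½)/4)*(1 + (-1 + 0*(-⅓) + (½)/4))) + 416788 = 26*((-1 + 0 + (½)*(¼))*(1 + (-1 + 0 + (½)*(¼)))) + 416788 = 26*((-1 + 0 + ⅛)*(1 + (-1 + 0 + ⅛))) + 416788 = 26*(-7*(1 - 7/8)/8) + 416788 = 26*(-7/8*⅛) + 416788 = 26*(-7/64) + 416788 = -91/32 + 416788 = 13337125/32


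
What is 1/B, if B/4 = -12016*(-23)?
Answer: 1/1105472 ≈ 9.0459e-7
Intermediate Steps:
B = 1105472 (B = 4*(-12016*(-23)) = 4*276368 = 1105472)
1/B = 1/1105472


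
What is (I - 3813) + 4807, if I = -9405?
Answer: -8411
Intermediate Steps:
(I - 3813) + 4807 = (-9405 - 3813) + 4807 = -13218 + 4807 = -8411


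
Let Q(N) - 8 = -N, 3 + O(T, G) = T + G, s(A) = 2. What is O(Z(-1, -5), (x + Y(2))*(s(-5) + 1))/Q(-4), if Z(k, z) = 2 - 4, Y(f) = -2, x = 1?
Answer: -⅔ ≈ -0.66667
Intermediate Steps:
Z(k, z) = -2
O(T, G) = -3 + G + T (O(T, G) = -3 + (T + G) = -3 + (G + T) = -3 + G + T)
Q(N) = 8 - N
O(Z(-1, -5), (x + Y(2))*(s(-5) + 1))/Q(-4) = (-3 + (1 - 2)*(2 + 1) - 2)/(8 - 1*(-4)) = (-3 - 1*3 - 2)/(8 + 4) = (-3 - 3 - 2)/12 = -8*1/12 = -⅔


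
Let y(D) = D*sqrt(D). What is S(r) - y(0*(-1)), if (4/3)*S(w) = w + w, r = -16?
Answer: -24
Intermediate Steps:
y(D) = D**(3/2)
S(w) = 3*w/2 (S(w) = 3*(w + w)/4 = 3*(2*w)/4 = 3*w/2)
S(r) - y(0*(-1)) = (3/2)*(-16) - (0*(-1))**(3/2) = -24 - 0**(3/2) = -24 - 1*0 = -24 + 0 = -24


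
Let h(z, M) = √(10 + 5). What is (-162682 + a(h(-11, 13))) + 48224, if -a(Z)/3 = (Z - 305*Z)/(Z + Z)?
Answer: -114002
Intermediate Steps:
h(z, M) = √15
a(Z) = 456 (a(Z) = -3*(Z - 305*Z)/(Z + Z) = -3*(-304*Z)/(2*Z) = -3*(-304*Z)*1/(2*Z) = -3*(-152) = 456)
(-162682 + a(h(-11, 13))) + 48224 = (-162682 + 456) + 48224 = -162226 + 48224 = -114002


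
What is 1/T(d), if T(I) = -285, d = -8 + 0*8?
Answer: -1/285 ≈ -0.0035088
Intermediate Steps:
d = -8 (d = -8 + 0 = -8)
1/T(d) = 1/(-285) = -1/285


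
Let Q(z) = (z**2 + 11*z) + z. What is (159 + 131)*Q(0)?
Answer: 0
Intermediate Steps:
Q(z) = z**2 + 12*z
(159 + 131)*Q(0) = (159 + 131)*(0*(12 + 0)) = 290*(0*12) = 290*0 = 0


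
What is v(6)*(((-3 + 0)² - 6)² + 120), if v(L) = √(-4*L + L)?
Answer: 387*I*√2 ≈ 547.3*I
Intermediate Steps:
v(L) = √3*√(-L) (v(L) = √(-3*L) = √3*√(-L))
v(6)*(((-3 + 0)² - 6)² + 120) = (√3*√(-1*6))*(((-3 + 0)² - 6)² + 120) = (√3*√(-6))*(((-3)² - 6)² + 120) = (√3*(I*√6))*((9 - 6)² + 120) = (3*I*√2)*(3² + 120) = (3*I*√2)*(9 + 120) = (3*I*√2)*129 = 387*I*√2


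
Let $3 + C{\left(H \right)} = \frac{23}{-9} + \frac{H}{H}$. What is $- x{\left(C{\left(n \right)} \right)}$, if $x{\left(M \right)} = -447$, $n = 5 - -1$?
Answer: $447$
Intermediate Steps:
$n = 6$ ($n = 5 + 1 = 6$)
$C{\left(H \right)} = - \frac{41}{9}$ ($C{\left(H \right)} = -3 + \left(\frac{23}{-9} + \frac{H}{H}\right) = -3 + \left(23 \left(- \frac{1}{9}\right) + 1\right) = -3 + \left(- \frac{23}{9} + 1\right) = -3 - \frac{14}{9} = - \frac{41}{9}$)
$- x{\left(C{\left(n \right)} \right)} = \left(-1\right) \left(-447\right) = 447$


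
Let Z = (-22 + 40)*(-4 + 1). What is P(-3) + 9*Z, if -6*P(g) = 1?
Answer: -2917/6 ≈ -486.17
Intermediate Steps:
Z = -54 (Z = 18*(-3) = -54)
P(g) = -1/6 (P(g) = -1/6*1 = -1/6)
P(-3) + 9*Z = -1/6 + 9*(-54) = -1/6 - 486 = -2917/6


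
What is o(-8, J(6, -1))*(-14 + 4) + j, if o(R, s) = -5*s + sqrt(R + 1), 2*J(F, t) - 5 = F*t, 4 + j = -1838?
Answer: -1867 - 10*I*sqrt(7) ≈ -1867.0 - 26.458*I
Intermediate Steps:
j = -1842 (j = -4 - 1838 = -1842)
J(F, t) = 5/2 + F*t/2 (J(F, t) = 5/2 + (F*t)/2 = 5/2 + F*t/2)
o(R, s) = sqrt(1 + R) - 5*s (o(R, s) = -5*s + sqrt(1 + R) = sqrt(1 + R) - 5*s)
o(-8, J(6, -1))*(-14 + 4) + j = (sqrt(1 - 8) - 5*(5/2 + (1/2)*6*(-1)))*(-14 + 4) - 1842 = (sqrt(-7) - 5*(5/2 - 3))*(-10) - 1842 = (I*sqrt(7) - 5*(-1/2))*(-10) - 1842 = (I*sqrt(7) + 5/2)*(-10) - 1842 = (5/2 + I*sqrt(7))*(-10) - 1842 = (-25 - 10*I*sqrt(7)) - 1842 = -1867 - 10*I*sqrt(7)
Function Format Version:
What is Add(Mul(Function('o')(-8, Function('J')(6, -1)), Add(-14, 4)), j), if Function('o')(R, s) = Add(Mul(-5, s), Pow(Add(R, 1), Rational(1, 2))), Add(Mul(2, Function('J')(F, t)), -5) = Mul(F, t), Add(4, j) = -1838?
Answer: Add(-1867, Mul(-10, I, Pow(7, Rational(1, 2)))) ≈ Add(-1867.0, Mul(-26.458, I))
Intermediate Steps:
j = -1842 (j = Add(-4, -1838) = -1842)
Function('J')(F, t) = Add(Rational(5, 2), Mul(Rational(1, 2), F, t)) (Function('J')(F, t) = Add(Rational(5, 2), Mul(Rational(1, 2), Mul(F, t))) = Add(Rational(5, 2), Mul(Rational(1, 2), F, t)))
Function('o')(R, s) = Add(Pow(Add(1, R), Rational(1, 2)), Mul(-5, s)) (Function('o')(R, s) = Add(Mul(-5, s), Pow(Add(1, R), Rational(1, 2))) = Add(Pow(Add(1, R), Rational(1, 2)), Mul(-5, s)))
Add(Mul(Function('o')(-8, Function('J')(6, -1)), Add(-14, 4)), j) = Add(Mul(Add(Pow(Add(1, -8), Rational(1, 2)), Mul(-5, Add(Rational(5, 2), Mul(Rational(1, 2), 6, -1)))), Add(-14, 4)), -1842) = Add(Mul(Add(Pow(-7, Rational(1, 2)), Mul(-5, Add(Rational(5, 2), -3))), -10), -1842) = Add(Mul(Add(Mul(I, Pow(7, Rational(1, 2))), Mul(-5, Rational(-1, 2))), -10), -1842) = Add(Mul(Add(Mul(I, Pow(7, Rational(1, 2))), Rational(5, 2)), -10), -1842) = Add(Mul(Add(Rational(5, 2), Mul(I, Pow(7, Rational(1, 2)))), -10), -1842) = Add(Add(-25, Mul(-10, I, Pow(7, Rational(1, 2)))), -1842) = Add(-1867, Mul(-10, I, Pow(7, Rational(1, 2))))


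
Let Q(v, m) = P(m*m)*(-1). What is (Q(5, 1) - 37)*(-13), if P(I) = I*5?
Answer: 546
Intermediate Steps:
P(I) = 5*I
Q(v, m) = -5*m**2 (Q(v, m) = (5*(m*m))*(-1) = (5*m**2)*(-1) = -5*m**2)
(Q(5, 1) - 37)*(-13) = (-5*1**2 - 37)*(-13) = (-5*1 - 37)*(-13) = (-5 - 37)*(-13) = -42*(-13) = 546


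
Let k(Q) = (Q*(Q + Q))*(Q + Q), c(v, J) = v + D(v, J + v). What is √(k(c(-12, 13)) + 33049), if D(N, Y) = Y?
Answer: 5*√1109 ≈ 166.51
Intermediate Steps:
c(v, J) = J + 2*v (c(v, J) = v + (J + v) = J + 2*v)
k(Q) = 4*Q³ (k(Q) = (Q*(2*Q))*(2*Q) = (2*Q²)*(2*Q) = 4*Q³)
√(k(c(-12, 13)) + 33049) = √(4*(13 + 2*(-12))³ + 33049) = √(4*(13 - 24)³ + 33049) = √(4*(-11)³ + 33049) = √(4*(-1331) + 33049) = √(-5324 + 33049) = √27725 = 5*√1109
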